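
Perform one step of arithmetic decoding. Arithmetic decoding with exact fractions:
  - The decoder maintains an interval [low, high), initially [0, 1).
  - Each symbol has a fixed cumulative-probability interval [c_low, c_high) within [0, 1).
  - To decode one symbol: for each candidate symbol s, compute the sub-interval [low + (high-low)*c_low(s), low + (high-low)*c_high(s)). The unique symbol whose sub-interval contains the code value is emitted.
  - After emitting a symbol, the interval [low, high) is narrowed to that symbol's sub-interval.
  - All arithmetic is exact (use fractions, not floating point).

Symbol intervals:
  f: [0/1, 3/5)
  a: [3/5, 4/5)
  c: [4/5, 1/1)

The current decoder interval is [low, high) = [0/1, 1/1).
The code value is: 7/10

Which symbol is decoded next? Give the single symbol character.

Interval width = high − low = 1/1 − 0/1 = 1/1
Scaled code = (code − low) / width = (7/10 − 0/1) / 1/1 = 7/10
  f: [0/1, 3/5) 
  a: [3/5, 4/5) ← scaled code falls here ✓
  c: [4/5, 1/1) 

Answer: a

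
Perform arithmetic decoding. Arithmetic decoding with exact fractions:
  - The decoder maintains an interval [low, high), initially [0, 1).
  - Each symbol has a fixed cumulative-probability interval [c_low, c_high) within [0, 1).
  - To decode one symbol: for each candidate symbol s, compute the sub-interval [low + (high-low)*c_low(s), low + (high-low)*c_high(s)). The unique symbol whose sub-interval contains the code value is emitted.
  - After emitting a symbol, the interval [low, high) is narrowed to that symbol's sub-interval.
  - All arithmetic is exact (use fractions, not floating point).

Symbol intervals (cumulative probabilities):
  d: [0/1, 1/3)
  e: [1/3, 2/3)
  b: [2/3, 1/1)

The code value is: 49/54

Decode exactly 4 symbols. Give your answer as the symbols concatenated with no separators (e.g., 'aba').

Step 1: interval [0/1, 1/1), width = 1/1 - 0/1 = 1/1
  'd': [0/1 + 1/1*0/1, 0/1 + 1/1*1/3) = [0/1, 1/3)
  'e': [0/1 + 1/1*1/3, 0/1 + 1/1*2/3) = [1/3, 2/3)
  'b': [0/1 + 1/1*2/3, 0/1 + 1/1*1/1) = [2/3, 1/1) <- contains code 49/54
  emit 'b', narrow to [2/3, 1/1)
Step 2: interval [2/3, 1/1), width = 1/1 - 2/3 = 1/3
  'd': [2/3 + 1/3*0/1, 2/3 + 1/3*1/3) = [2/3, 7/9)
  'e': [2/3 + 1/3*1/3, 2/3 + 1/3*2/3) = [7/9, 8/9)
  'b': [2/3 + 1/3*2/3, 2/3 + 1/3*1/1) = [8/9, 1/1) <- contains code 49/54
  emit 'b', narrow to [8/9, 1/1)
Step 3: interval [8/9, 1/1), width = 1/1 - 8/9 = 1/9
  'd': [8/9 + 1/9*0/1, 8/9 + 1/9*1/3) = [8/9, 25/27) <- contains code 49/54
  'e': [8/9 + 1/9*1/3, 8/9 + 1/9*2/3) = [25/27, 26/27)
  'b': [8/9 + 1/9*2/3, 8/9 + 1/9*1/1) = [26/27, 1/1)
  emit 'd', narrow to [8/9, 25/27)
Step 4: interval [8/9, 25/27), width = 25/27 - 8/9 = 1/27
  'd': [8/9 + 1/27*0/1, 8/9 + 1/27*1/3) = [8/9, 73/81)
  'e': [8/9 + 1/27*1/3, 8/9 + 1/27*2/3) = [73/81, 74/81) <- contains code 49/54
  'b': [8/9 + 1/27*2/3, 8/9 + 1/27*1/1) = [74/81, 25/27)
  emit 'e', narrow to [73/81, 74/81)

Answer: bbde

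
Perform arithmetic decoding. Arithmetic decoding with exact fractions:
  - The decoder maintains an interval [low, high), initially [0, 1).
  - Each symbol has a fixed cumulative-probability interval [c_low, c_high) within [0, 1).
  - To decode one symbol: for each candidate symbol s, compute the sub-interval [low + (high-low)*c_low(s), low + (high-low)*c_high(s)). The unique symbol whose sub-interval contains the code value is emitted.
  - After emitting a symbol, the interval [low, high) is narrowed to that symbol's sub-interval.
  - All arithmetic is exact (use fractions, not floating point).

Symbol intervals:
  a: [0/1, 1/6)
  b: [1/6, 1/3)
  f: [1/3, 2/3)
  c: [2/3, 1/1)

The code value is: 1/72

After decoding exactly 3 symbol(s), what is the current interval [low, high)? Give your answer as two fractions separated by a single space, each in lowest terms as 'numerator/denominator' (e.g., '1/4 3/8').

Step 1: interval [0/1, 1/1), width = 1/1 - 0/1 = 1/1
  'a': [0/1 + 1/1*0/1, 0/1 + 1/1*1/6) = [0/1, 1/6) <- contains code 1/72
  'b': [0/1 + 1/1*1/6, 0/1 + 1/1*1/3) = [1/6, 1/3)
  'f': [0/1 + 1/1*1/3, 0/1 + 1/1*2/3) = [1/3, 2/3)
  'c': [0/1 + 1/1*2/3, 0/1 + 1/1*1/1) = [2/3, 1/1)
  emit 'a', narrow to [0/1, 1/6)
Step 2: interval [0/1, 1/6), width = 1/6 - 0/1 = 1/6
  'a': [0/1 + 1/6*0/1, 0/1 + 1/6*1/6) = [0/1, 1/36) <- contains code 1/72
  'b': [0/1 + 1/6*1/6, 0/1 + 1/6*1/3) = [1/36, 1/18)
  'f': [0/1 + 1/6*1/3, 0/1 + 1/6*2/3) = [1/18, 1/9)
  'c': [0/1 + 1/6*2/3, 0/1 + 1/6*1/1) = [1/9, 1/6)
  emit 'a', narrow to [0/1, 1/36)
Step 3: interval [0/1, 1/36), width = 1/36 - 0/1 = 1/36
  'a': [0/1 + 1/36*0/1, 0/1 + 1/36*1/6) = [0/1, 1/216)
  'b': [0/1 + 1/36*1/6, 0/1 + 1/36*1/3) = [1/216, 1/108)
  'f': [0/1 + 1/36*1/3, 0/1 + 1/36*2/3) = [1/108, 1/54) <- contains code 1/72
  'c': [0/1 + 1/36*2/3, 0/1 + 1/36*1/1) = [1/54, 1/36)
  emit 'f', narrow to [1/108, 1/54)

Answer: 1/108 1/54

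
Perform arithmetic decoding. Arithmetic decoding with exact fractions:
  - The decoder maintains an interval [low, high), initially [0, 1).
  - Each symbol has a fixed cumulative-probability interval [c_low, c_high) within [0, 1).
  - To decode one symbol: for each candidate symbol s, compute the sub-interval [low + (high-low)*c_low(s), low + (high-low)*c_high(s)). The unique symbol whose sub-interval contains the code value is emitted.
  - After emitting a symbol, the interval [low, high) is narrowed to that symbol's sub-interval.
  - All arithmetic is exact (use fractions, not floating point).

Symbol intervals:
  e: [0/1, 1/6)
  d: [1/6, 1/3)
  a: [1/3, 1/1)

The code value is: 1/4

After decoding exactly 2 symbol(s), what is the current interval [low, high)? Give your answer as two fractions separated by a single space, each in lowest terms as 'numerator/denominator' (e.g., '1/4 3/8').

Step 1: interval [0/1, 1/1), width = 1/1 - 0/1 = 1/1
  'e': [0/1 + 1/1*0/1, 0/1 + 1/1*1/6) = [0/1, 1/6)
  'd': [0/1 + 1/1*1/6, 0/1 + 1/1*1/3) = [1/6, 1/3) <- contains code 1/4
  'a': [0/1 + 1/1*1/3, 0/1 + 1/1*1/1) = [1/3, 1/1)
  emit 'd', narrow to [1/6, 1/3)
Step 2: interval [1/6, 1/3), width = 1/3 - 1/6 = 1/6
  'e': [1/6 + 1/6*0/1, 1/6 + 1/6*1/6) = [1/6, 7/36)
  'd': [1/6 + 1/6*1/6, 1/6 + 1/6*1/3) = [7/36, 2/9)
  'a': [1/6 + 1/6*1/3, 1/6 + 1/6*1/1) = [2/9, 1/3) <- contains code 1/4
  emit 'a', narrow to [2/9, 1/3)

Answer: 2/9 1/3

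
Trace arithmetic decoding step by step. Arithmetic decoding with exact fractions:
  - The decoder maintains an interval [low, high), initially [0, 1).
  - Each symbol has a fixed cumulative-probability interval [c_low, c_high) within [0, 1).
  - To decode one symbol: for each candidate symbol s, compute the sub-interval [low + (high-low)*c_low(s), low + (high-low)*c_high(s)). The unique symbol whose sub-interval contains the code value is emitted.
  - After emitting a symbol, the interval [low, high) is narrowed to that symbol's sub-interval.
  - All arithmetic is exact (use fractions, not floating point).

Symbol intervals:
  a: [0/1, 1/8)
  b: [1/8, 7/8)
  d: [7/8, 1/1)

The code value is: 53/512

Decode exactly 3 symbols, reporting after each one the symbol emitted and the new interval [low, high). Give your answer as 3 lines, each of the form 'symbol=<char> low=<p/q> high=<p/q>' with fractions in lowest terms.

Step 1: interval [0/1, 1/1), width = 1/1 - 0/1 = 1/1
  'a': [0/1 + 1/1*0/1, 0/1 + 1/1*1/8) = [0/1, 1/8) <- contains code 53/512
  'b': [0/1 + 1/1*1/8, 0/1 + 1/1*7/8) = [1/8, 7/8)
  'd': [0/1 + 1/1*7/8, 0/1 + 1/1*1/1) = [7/8, 1/1)
  emit 'a', narrow to [0/1, 1/8)
Step 2: interval [0/1, 1/8), width = 1/8 - 0/1 = 1/8
  'a': [0/1 + 1/8*0/1, 0/1 + 1/8*1/8) = [0/1, 1/64)
  'b': [0/1 + 1/8*1/8, 0/1 + 1/8*7/8) = [1/64, 7/64) <- contains code 53/512
  'd': [0/1 + 1/8*7/8, 0/1 + 1/8*1/1) = [7/64, 1/8)
  emit 'b', narrow to [1/64, 7/64)
Step 3: interval [1/64, 7/64), width = 7/64 - 1/64 = 3/32
  'a': [1/64 + 3/32*0/1, 1/64 + 3/32*1/8) = [1/64, 7/256)
  'b': [1/64 + 3/32*1/8, 1/64 + 3/32*7/8) = [7/256, 25/256)
  'd': [1/64 + 3/32*7/8, 1/64 + 3/32*1/1) = [25/256, 7/64) <- contains code 53/512
  emit 'd', narrow to [25/256, 7/64)

Answer: symbol=a low=0/1 high=1/8
symbol=b low=1/64 high=7/64
symbol=d low=25/256 high=7/64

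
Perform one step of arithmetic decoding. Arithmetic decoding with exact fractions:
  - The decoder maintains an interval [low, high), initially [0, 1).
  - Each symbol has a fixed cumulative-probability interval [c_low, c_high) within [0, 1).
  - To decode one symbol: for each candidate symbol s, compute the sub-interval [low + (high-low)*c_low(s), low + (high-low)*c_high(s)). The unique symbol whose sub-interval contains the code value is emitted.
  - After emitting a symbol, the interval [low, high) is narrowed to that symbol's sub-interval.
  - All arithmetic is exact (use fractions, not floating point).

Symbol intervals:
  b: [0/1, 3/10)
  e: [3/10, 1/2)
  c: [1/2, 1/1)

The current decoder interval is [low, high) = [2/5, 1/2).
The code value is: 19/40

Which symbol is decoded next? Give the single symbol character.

Interval width = high − low = 1/2 − 2/5 = 1/10
Scaled code = (code − low) / width = (19/40 − 2/5) / 1/10 = 3/4
  b: [0/1, 3/10) 
  e: [3/10, 1/2) 
  c: [1/2, 1/1) ← scaled code falls here ✓

Answer: c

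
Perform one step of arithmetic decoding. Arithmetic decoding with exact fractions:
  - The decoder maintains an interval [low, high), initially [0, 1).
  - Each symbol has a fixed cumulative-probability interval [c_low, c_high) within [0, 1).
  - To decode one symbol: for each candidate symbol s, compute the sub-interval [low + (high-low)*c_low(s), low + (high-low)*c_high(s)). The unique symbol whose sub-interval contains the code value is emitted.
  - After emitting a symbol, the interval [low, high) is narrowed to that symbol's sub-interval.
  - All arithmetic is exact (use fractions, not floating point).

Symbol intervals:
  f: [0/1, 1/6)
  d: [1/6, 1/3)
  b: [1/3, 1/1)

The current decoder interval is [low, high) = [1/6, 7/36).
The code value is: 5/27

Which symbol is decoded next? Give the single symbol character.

Answer: b

Derivation:
Interval width = high − low = 7/36 − 1/6 = 1/36
Scaled code = (code − low) / width = (5/27 − 1/6) / 1/36 = 2/3
  f: [0/1, 1/6) 
  d: [1/6, 1/3) 
  b: [1/3, 1/1) ← scaled code falls here ✓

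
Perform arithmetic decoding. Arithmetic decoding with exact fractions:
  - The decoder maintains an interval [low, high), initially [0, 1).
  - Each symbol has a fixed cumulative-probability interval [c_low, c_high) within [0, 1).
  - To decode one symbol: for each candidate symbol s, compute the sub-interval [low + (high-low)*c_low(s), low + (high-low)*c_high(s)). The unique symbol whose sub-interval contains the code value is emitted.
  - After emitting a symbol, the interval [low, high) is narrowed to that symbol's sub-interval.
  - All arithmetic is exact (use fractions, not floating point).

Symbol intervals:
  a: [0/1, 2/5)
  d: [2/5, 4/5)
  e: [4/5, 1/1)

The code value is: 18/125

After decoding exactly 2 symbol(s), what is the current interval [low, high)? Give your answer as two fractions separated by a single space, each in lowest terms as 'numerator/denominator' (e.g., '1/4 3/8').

Step 1: interval [0/1, 1/1), width = 1/1 - 0/1 = 1/1
  'a': [0/1 + 1/1*0/1, 0/1 + 1/1*2/5) = [0/1, 2/5) <- contains code 18/125
  'd': [0/1 + 1/1*2/5, 0/1 + 1/1*4/5) = [2/5, 4/5)
  'e': [0/1 + 1/1*4/5, 0/1 + 1/1*1/1) = [4/5, 1/1)
  emit 'a', narrow to [0/1, 2/5)
Step 2: interval [0/1, 2/5), width = 2/5 - 0/1 = 2/5
  'a': [0/1 + 2/5*0/1, 0/1 + 2/5*2/5) = [0/1, 4/25) <- contains code 18/125
  'd': [0/1 + 2/5*2/5, 0/1 + 2/5*4/5) = [4/25, 8/25)
  'e': [0/1 + 2/5*4/5, 0/1 + 2/5*1/1) = [8/25, 2/5)
  emit 'a', narrow to [0/1, 4/25)

Answer: 0/1 4/25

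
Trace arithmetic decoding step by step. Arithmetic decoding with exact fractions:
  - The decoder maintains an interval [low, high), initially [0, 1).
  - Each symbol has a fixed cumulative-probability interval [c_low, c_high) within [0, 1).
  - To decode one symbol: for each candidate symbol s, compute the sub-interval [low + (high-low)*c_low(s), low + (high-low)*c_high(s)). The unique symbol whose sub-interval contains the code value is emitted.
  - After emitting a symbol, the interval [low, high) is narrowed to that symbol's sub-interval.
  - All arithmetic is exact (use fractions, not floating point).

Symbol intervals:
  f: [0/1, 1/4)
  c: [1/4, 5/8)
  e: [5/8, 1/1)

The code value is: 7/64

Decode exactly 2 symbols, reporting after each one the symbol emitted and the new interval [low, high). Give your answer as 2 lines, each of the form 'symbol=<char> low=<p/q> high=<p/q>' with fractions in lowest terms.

Step 1: interval [0/1, 1/1), width = 1/1 - 0/1 = 1/1
  'f': [0/1 + 1/1*0/1, 0/1 + 1/1*1/4) = [0/1, 1/4) <- contains code 7/64
  'c': [0/1 + 1/1*1/4, 0/1 + 1/1*5/8) = [1/4, 5/8)
  'e': [0/1 + 1/1*5/8, 0/1 + 1/1*1/1) = [5/8, 1/1)
  emit 'f', narrow to [0/1, 1/4)
Step 2: interval [0/1, 1/4), width = 1/4 - 0/1 = 1/4
  'f': [0/1 + 1/4*0/1, 0/1 + 1/4*1/4) = [0/1, 1/16)
  'c': [0/1 + 1/4*1/4, 0/1 + 1/4*5/8) = [1/16, 5/32) <- contains code 7/64
  'e': [0/1 + 1/4*5/8, 0/1 + 1/4*1/1) = [5/32, 1/4)
  emit 'c', narrow to [1/16, 5/32)

Answer: symbol=f low=0/1 high=1/4
symbol=c low=1/16 high=5/32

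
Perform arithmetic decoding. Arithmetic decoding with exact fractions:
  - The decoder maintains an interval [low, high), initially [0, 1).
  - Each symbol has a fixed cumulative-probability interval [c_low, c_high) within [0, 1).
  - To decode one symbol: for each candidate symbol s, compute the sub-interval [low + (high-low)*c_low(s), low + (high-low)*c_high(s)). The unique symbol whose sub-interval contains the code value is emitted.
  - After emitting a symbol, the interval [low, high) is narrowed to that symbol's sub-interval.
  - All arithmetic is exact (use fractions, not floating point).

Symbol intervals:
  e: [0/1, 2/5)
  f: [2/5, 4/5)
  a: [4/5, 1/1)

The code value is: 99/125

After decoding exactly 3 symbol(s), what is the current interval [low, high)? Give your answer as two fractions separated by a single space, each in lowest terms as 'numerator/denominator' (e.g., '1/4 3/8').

Answer: 98/125 4/5

Derivation:
Step 1: interval [0/1, 1/1), width = 1/1 - 0/1 = 1/1
  'e': [0/1 + 1/1*0/1, 0/1 + 1/1*2/5) = [0/1, 2/5)
  'f': [0/1 + 1/1*2/5, 0/1 + 1/1*4/5) = [2/5, 4/5) <- contains code 99/125
  'a': [0/1 + 1/1*4/5, 0/1 + 1/1*1/1) = [4/5, 1/1)
  emit 'f', narrow to [2/5, 4/5)
Step 2: interval [2/5, 4/5), width = 4/5 - 2/5 = 2/5
  'e': [2/5 + 2/5*0/1, 2/5 + 2/5*2/5) = [2/5, 14/25)
  'f': [2/5 + 2/5*2/5, 2/5 + 2/5*4/5) = [14/25, 18/25)
  'a': [2/5 + 2/5*4/5, 2/5 + 2/5*1/1) = [18/25, 4/5) <- contains code 99/125
  emit 'a', narrow to [18/25, 4/5)
Step 3: interval [18/25, 4/5), width = 4/5 - 18/25 = 2/25
  'e': [18/25 + 2/25*0/1, 18/25 + 2/25*2/5) = [18/25, 94/125)
  'f': [18/25 + 2/25*2/5, 18/25 + 2/25*4/5) = [94/125, 98/125)
  'a': [18/25 + 2/25*4/5, 18/25 + 2/25*1/1) = [98/125, 4/5) <- contains code 99/125
  emit 'a', narrow to [98/125, 4/5)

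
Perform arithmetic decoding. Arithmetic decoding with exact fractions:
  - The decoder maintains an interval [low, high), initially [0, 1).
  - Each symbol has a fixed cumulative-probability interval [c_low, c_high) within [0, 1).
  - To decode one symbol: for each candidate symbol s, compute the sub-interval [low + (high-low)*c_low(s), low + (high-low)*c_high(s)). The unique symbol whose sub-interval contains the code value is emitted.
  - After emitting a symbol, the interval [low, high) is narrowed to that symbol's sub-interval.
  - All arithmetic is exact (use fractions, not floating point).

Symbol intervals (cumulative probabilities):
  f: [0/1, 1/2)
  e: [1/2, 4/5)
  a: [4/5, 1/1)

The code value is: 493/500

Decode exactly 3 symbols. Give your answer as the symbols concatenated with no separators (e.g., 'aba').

Step 1: interval [0/1, 1/1), width = 1/1 - 0/1 = 1/1
  'f': [0/1 + 1/1*0/1, 0/1 + 1/1*1/2) = [0/1, 1/2)
  'e': [0/1 + 1/1*1/2, 0/1 + 1/1*4/5) = [1/2, 4/5)
  'a': [0/1 + 1/1*4/5, 0/1 + 1/1*1/1) = [4/5, 1/1) <- contains code 493/500
  emit 'a', narrow to [4/5, 1/1)
Step 2: interval [4/5, 1/1), width = 1/1 - 4/5 = 1/5
  'f': [4/5 + 1/5*0/1, 4/5 + 1/5*1/2) = [4/5, 9/10)
  'e': [4/5 + 1/5*1/2, 4/5 + 1/5*4/5) = [9/10, 24/25)
  'a': [4/5 + 1/5*4/5, 4/5 + 1/5*1/1) = [24/25, 1/1) <- contains code 493/500
  emit 'a', narrow to [24/25, 1/1)
Step 3: interval [24/25, 1/1), width = 1/1 - 24/25 = 1/25
  'f': [24/25 + 1/25*0/1, 24/25 + 1/25*1/2) = [24/25, 49/50)
  'e': [24/25 + 1/25*1/2, 24/25 + 1/25*4/5) = [49/50, 124/125) <- contains code 493/500
  'a': [24/25 + 1/25*4/5, 24/25 + 1/25*1/1) = [124/125, 1/1)
  emit 'e', narrow to [49/50, 124/125)

Answer: aae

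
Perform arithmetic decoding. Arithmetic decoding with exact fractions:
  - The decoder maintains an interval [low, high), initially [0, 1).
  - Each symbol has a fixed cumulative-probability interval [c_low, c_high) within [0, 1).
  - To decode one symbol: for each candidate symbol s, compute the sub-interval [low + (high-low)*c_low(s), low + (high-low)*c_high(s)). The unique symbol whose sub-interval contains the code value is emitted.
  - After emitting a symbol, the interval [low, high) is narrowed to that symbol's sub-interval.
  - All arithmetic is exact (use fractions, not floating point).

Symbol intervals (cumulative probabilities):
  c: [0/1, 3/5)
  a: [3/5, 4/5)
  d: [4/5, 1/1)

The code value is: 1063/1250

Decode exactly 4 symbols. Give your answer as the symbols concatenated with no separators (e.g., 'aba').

Step 1: interval [0/1, 1/1), width = 1/1 - 0/1 = 1/1
  'c': [0/1 + 1/1*0/1, 0/1 + 1/1*3/5) = [0/1, 3/5)
  'a': [0/1 + 1/1*3/5, 0/1 + 1/1*4/5) = [3/5, 4/5)
  'd': [0/1 + 1/1*4/5, 0/1 + 1/1*1/1) = [4/5, 1/1) <- contains code 1063/1250
  emit 'd', narrow to [4/5, 1/1)
Step 2: interval [4/5, 1/1), width = 1/1 - 4/5 = 1/5
  'c': [4/5 + 1/5*0/1, 4/5 + 1/5*3/5) = [4/5, 23/25) <- contains code 1063/1250
  'a': [4/5 + 1/5*3/5, 4/5 + 1/5*4/5) = [23/25, 24/25)
  'd': [4/5 + 1/5*4/5, 4/5 + 1/5*1/1) = [24/25, 1/1)
  emit 'c', narrow to [4/5, 23/25)
Step 3: interval [4/5, 23/25), width = 23/25 - 4/5 = 3/25
  'c': [4/5 + 3/25*0/1, 4/5 + 3/25*3/5) = [4/5, 109/125) <- contains code 1063/1250
  'a': [4/5 + 3/25*3/5, 4/5 + 3/25*4/5) = [109/125, 112/125)
  'd': [4/5 + 3/25*4/5, 4/5 + 3/25*1/1) = [112/125, 23/25)
  emit 'c', narrow to [4/5, 109/125)
Step 4: interval [4/5, 109/125), width = 109/125 - 4/5 = 9/125
  'c': [4/5 + 9/125*0/1, 4/5 + 9/125*3/5) = [4/5, 527/625)
  'a': [4/5 + 9/125*3/5, 4/5 + 9/125*4/5) = [527/625, 536/625) <- contains code 1063/1250
  'd': [4/5 + 9/125*4/5, 4/5 + 9/125*1/1) = [536/625, 109/125)
  emit 'a', narrow to [527/625, 536/625)

Answer: dcca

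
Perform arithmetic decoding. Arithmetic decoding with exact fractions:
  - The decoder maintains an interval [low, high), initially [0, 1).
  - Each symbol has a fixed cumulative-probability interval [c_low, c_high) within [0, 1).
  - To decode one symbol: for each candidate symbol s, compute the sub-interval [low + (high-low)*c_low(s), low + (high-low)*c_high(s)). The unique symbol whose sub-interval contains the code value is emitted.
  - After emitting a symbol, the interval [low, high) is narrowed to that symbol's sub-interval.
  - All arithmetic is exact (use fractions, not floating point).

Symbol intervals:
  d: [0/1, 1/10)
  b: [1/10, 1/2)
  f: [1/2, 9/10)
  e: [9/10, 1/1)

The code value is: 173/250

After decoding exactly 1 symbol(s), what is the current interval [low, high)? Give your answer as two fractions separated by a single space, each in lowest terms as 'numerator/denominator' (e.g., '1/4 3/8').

Step 1: interval [0/1, 1/1), width = 1/1 - 0/1 = 1/1
  'd': [0/1 + 1/1*0/1, 0/1 + 1/1*1/10) = [0/1, 1/10)
  'b': [0/1 + 1/1*1/10, 0/1 + 1/1*1/2) = [1/10, 1/2)
  'f': [0/1 + 1/1*1/2, 0/1 + 1/1*9/10) = [1/2, 9/10) <- contains code 173/250
  'e': [0/1 + 1/1*9/10, 0/1 + 1/1*1/1) = [9/10, 1/1)
  emit 'f', narrow to [1/2, 9/10)

Answer: 1/2 9/10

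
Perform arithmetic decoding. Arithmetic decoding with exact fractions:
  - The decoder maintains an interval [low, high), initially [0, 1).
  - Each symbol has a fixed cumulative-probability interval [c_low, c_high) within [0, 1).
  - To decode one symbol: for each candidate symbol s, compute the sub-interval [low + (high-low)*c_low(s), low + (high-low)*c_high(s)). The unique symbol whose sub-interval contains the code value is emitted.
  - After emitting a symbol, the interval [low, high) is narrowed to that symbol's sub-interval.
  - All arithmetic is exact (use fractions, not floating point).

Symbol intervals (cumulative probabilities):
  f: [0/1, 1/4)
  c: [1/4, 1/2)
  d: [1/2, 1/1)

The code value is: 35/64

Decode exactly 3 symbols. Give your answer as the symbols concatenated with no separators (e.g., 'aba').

Answer: dfc

Derivation:
Step 1: interval [0/1, 1/1), width = 1/1 - 0/1 = 1/1
  'f': [0/1 + 1/1*0/1, 0/1 + 1/1*1/4) = [0/1, 1/4)
  'c': [0/1 + 1/1*1/4, 0/1 + 1/1*1/2) = [1/4, 1/2)
  'd': [0/1 + 1/1*1/2, 0/1 + 1/1*1/1) = [1/2, 1/1) <- contains code 35/64
  emit 'd', narrow to [1/2, 1/1)
Step 2: interval [1/2, 1/1), width = 1/1 - 1/2 = 1/2
  'f': [1/2 + 1/2*0/1, 1/2 + 1/2*1/4) = [1/2, 5/8) <- contains code 35/64
  'c': [1/2 + 1/2*1/4, 1/2 + 1/2*1/2) = [5/8, 3/4)
  'd': [1/2 + 1/2*1/2, 1/2 + 1/2*1/1) = [3/4, 1/1)
  emit 'f', narrow to [1/2, 5/8)
Step 3: interval [1/2, 5/8), width = 5/8 - 1/2 = 1/8
  'f': [1/2 + 1/8*0/1, 1/2 + 1/8*1/4) = [1/2, 17/32)
  'c': [1/2 + 1/8*1/4, 1/2 + 1/8*1/2) = [17/32, 9/16) <- contains code 35/64
  'd': [1/2 + 1/8*1/2, 1/2 + 1/8*1/1) = [9/16, 5/8)
  emit 'c', narrow to [17/32, 9/16)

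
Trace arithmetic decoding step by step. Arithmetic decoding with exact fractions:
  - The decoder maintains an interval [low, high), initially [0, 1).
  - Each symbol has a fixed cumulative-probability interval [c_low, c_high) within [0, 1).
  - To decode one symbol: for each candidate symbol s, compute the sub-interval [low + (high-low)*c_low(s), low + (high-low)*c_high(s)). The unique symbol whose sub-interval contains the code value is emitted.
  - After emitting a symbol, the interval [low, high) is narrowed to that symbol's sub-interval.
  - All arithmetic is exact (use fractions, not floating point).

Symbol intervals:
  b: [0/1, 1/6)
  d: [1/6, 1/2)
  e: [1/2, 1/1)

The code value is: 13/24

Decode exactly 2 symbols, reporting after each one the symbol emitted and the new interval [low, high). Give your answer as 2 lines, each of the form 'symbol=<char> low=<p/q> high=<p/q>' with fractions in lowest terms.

Step 1: interval [0/1, 1/1), width = 1/1 - 0/1 = 1/1
  'b': [0/1 + 1/1*0/1, 0/1 + 1/1*1/6) = [0/1, 1/6)
  'd': [0/1 + 1/1*1/6, 0/1 + 1/1*1/2) = [1/6, 1/2)
  'e': [0/1 + 1/1*1/2, 0/1 + 1/1*1/1) = [1/2, 1/1) <- contains code 13/24
  emit 'e', narrow to [1/2, 1/1)
Step 2: interval [1/2, 1/1), width = 1/1 - 1/2 = 1/2
  'b': [1/2 + 1/2*0/1, 1/2 + 1/2*1/6) = [1/2, 7/12) <- contains code 13/24
  'd': [1/2 + 1/2*1/6, 1/2 + 1/2*1/2) = [7/12, 3/4)
  'e': [1/2 + 1/2*1/2, 1/2 + 1/2*1/1) = [3/4, 1/1)
  emit 'b', narrow to [1/2, 7/12)

Answer: symbol=e low=1/2 high=1/1
symbol=b low=1/2 high=7/12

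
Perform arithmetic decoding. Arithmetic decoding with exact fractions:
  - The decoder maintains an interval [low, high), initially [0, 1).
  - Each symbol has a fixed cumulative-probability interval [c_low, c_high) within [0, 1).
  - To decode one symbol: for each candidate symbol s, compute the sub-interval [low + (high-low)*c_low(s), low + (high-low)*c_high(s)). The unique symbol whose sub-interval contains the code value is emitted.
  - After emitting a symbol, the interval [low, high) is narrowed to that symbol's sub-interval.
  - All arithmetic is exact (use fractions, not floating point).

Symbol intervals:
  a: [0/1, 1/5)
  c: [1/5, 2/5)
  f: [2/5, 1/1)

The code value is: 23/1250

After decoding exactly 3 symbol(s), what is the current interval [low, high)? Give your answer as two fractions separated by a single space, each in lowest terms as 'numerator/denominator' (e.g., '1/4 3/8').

Answer: 2/125 1/25

Derivation:
Step 1: interval [0/1, 1/1), width = 1/1 - 0/1 = 1/1
  'a': [0/1 + 1/1*0/1, 0/1 + 1/1*1/5) = [0/1, 1/5) <- contains code 23/1250
  'c': [0/1 + 1/1*1/5, 0/1 + 1/1*2/5) = [1/5, 2/5)
  'f': [0/1 + 1/1*2/5, 0/1 + 1/1*1/1) = [2/5, 1/1)
  emit 'a', narrow to [0/1, 1/5)
Step 2: interval [0/1, 1/5), width = 1/5 - 0/1 = 1/5
  'a': [0/1 + 1/5*0/1, 0/1 + 1/5*1/5) = [0/1, 1/25) <- contains code 23/1250
  'c': [0/1 + 1/5*1/5, 0/1 + 1/5*2/5) = [1/25, 2/25)
  'f': [0/1 + 1/5*2/5, 0/1 + 1/5*1/1) = [2/25, 1/5)
  emit 'a', narrow to [0/1, 1/25)
Step 3: interval [0/1, 1/25), width = 1/25 - 0/1 = 1/25
  'a': [0/1 + 1/25*0/1, 0/1 + 1/25*1/5) = [0/1, 1/125)
  'c': [0/1 + 1/25*1/5, 0/1 + 1/25*2/5) = [1/125, 2/125)
  'f': [0/1 + 1/25*2/5, 0/1 + 1/25*1/1) = [2/125, 1/25) <- contains code 23/1250
  emit 'f', narrow to [2/125, 1/25)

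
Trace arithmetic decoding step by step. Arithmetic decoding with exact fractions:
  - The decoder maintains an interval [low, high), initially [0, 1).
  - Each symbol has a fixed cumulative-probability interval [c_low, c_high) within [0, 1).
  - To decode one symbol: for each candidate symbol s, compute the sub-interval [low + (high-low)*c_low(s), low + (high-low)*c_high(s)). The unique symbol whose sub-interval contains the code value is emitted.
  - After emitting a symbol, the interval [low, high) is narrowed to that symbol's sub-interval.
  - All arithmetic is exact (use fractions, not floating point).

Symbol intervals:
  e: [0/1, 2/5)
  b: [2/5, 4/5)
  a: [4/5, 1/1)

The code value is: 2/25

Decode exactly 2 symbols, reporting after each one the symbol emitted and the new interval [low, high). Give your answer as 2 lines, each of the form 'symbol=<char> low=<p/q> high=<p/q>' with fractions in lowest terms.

Answer: symbol=e low=0/1 high=2/5
symbol=e low=0/1 high=4/25

Derivation:
Step 1: interval [0/1, 1/1), width = 1/1 - 0/1 = 1/1
  'e': [0/1 + 1/1*0/1, 0/1 + 1/1*2/5) = [0/1, 2/5) <- contains code 2/25
  'b': [0/1 + 1/1*2/5, 0/1 + 1/1*4/5) = [2/5, 4/5)
  'a': [0/1 + 1/1*4/5, 0/1 + 1/1*1/1) = [4/5, 1/1)
  emit 'e', narrow to [0/1, 2/5)
Step 2: interval [0/1, 2/5), width = 2/5 - 0/1 = 2/5
  'e': [0/1 + 2/5*0/1, 0/1 + 2/5*2/5) = [0/1, 4/25) <- contains code 2/25
  'b': [0/1 + 2/5*2/5, 0/1 + 2/5*4/5) = [4/25, 8/25)
  'a': [0/1 + 2/5*4/5, 0/1 + 2/5*1/1) = [8/25, 2/5)
  emit 'e', narrow to [0/1, 4/25)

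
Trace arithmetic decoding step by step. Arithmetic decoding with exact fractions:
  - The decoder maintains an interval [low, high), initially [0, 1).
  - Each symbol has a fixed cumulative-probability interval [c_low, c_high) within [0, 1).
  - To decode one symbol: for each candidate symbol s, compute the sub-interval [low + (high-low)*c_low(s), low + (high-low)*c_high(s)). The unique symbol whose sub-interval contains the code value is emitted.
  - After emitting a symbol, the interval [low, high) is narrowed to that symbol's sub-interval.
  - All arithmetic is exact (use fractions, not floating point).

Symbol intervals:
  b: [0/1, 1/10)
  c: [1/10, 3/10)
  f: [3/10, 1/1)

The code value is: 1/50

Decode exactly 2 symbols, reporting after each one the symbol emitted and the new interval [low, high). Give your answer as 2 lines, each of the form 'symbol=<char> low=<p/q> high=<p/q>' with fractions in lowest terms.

Answer: symbol=b low=0/1 high=1/10
symbol=c low=1/100 high=3/100

Derivation:
Step 1: interval [0/1, 1/1), width = 1/1 - 0/1 = 1/1
  'b': [0/1 + 1/1*0/1, 0/1 + 1/1*1/10) = [0/1, 1/10) <- contains code 1/50
  'c': [0/1 + 1/1*1/10, 0/1 + 1/1*3/10) = [1/10, 3/10)
  'f': [0/1 + 1/1*3/10, 0/1 + 1/1*1/1) = [3/10, 1/1)
  emit 'b', narrow to [0/1, 1/10)
Step 2: interval [0/1, 1/10), width = 1/10 - 0/1 = 1/10
  'b': [0/1 + 1/10*0/1, 0/1 + 1/10*1/10) = [0/1, 1/100)
  'c': [0/1 + 1/10*1/10, 0/1 + 1/10*3/10) = [1/100, 3/100) <- contains code 1/50
  'f': [0/1 + 1/10*3/10, 0/1 + 1/10*1/1) = [3/100, 1/10)
  emit 'c', narrow to [1/100, 3/100)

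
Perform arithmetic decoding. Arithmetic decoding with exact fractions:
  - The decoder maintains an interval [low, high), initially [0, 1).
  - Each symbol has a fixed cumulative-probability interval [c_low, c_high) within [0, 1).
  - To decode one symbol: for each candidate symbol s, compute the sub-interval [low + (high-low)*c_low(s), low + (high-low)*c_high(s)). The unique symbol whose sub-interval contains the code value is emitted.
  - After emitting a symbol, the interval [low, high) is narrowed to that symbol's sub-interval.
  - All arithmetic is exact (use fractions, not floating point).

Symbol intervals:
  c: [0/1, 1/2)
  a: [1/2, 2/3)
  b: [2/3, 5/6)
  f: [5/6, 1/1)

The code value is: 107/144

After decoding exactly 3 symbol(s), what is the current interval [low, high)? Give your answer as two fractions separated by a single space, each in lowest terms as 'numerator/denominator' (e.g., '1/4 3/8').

Step 1: interval [0/1, 1/1), width = 1/1 - 0/1 = 1/1
  'c': [0/1 + 1/1*0/1, 0/1 + 1/1*1/2) = [0/1, 1/2)
  'a': [0/1 + 1/1*1/2, 0/1 + 1/1*2/3) = [1/2, 2/3)
  'b': [0/1 + 1/1*2/3, 0/1 + 1/1*5/6) = [2/3, 5/6) <- contains code 107/144
  'f': [0/1 + 1/1*5/6, 0/1 + 1/1*1/1) = [5/6, 1/1)
  emit 'b', narrow to [2/3, 5/6)
Step 2: interval [2/3, 5/6), width = 5/6 - 2/3 = 1/6
  'c': [2/3 + 1/6*0/1, 2/3 + 1/6*1/2) = [2/3, 3/4) <- contains code 107/144
  'a': [2/3 + 1/6*1/2, 2/3 + 1/6*2/3) = [3/4, 7/9)
  'b': [2/3 + 1/6*2/3, 2/3 + 1/6*5/6) = [7/9, 29/36)
  'f': [2/3 + 1/6*5/6, 2/3 + 1/6*1/1) = [29/36, 5/6)
  emit 'c', narrow to [2/3, 3/4)
Step 3: interval [2/3, 3/4), width = 3/4 - 2/3 = 1/12
  'c': [2/3 + 1/12*0/1, 2/3 + 1/12*1/2) = [2/3, 17/24)
  'a': [2/3 + 1/12*1/2, 2/3 + 1/12*2/3) = [17/24, 13/18)
  'b': [2/3 + 1/12*2/3, 2/3 + 1/12*5/6) = [13/18, 53/72)
  'f': [2/3 + 1/12*5/6, 2/3 + 1/12*1/1) = [53/72, 3/4) <- contains code 107/144
  emit 'f', narrow to [53/72, 3/4)

Answer: 53/72 3/4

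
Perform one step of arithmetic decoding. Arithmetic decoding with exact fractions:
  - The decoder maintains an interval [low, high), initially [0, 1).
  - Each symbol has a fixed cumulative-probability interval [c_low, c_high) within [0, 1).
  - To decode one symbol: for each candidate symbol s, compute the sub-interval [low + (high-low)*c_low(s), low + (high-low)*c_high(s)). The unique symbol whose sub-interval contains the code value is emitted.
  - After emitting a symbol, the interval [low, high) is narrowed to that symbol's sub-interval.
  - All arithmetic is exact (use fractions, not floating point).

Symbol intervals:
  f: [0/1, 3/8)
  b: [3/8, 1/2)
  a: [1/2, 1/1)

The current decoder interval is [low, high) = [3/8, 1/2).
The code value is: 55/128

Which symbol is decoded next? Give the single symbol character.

Interval width = high − low = 1/2 − 3/8 = 1/8
Scaled code = (code − low) / width = (55/128 − 3/8) / 1/8 = 7/16
  f: [0/1, 3/8) 
  b: [3/8, 1/2) ← scaled code falls here ✓
  a: [1/2, 1/1) 

Answer: b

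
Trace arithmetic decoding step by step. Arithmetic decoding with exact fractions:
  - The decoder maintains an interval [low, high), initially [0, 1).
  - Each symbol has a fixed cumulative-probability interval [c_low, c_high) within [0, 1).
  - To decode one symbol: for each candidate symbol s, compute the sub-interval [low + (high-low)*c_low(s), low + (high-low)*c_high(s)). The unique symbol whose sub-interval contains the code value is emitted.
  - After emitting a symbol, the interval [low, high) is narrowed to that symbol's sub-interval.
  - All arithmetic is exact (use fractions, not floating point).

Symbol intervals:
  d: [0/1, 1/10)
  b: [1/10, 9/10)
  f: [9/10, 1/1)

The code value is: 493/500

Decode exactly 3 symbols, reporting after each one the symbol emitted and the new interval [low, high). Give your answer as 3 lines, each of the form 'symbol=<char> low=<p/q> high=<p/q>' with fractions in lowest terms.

Answer: symbol=f low=9/10 high=1/1
symbol=b low=91/100 high=99/100
symbol=f low=491/500 high=99/100

Derivation:
Step 1: interval [0/1, 1/1), width = 1/1 - 0/1 = 1/1
  'd': [0/1 + 1/1*0/1, 0/1 + 1/1*1/10) = [0/1, 1/10)
  'b': [0/1 + 1/1*1/10, 0/1 + 1/1*9/10) = [1/10, 9/10)
  'f': [0/1 + 1/1*9/10, 0/1 + 1/1*1/1) = [9/10, 1/1) <- contains code 493/500
  emit 'f', narrow to [9/10, 1/1)
Step 2: interval [9/10, 1/1), width = 1/1 - 9/10 = 1/10
  'd': [9/10 + 1/10*0/1, 9/10 + 1/10*1/10) = [9/10, 91/100)
  'b': [9/10 + 1/10*1/10, 9/10 + 1/10*9/10) = [91/100, 99/100) <- contains code 493/500
  'f': [9/10 + 1/10*9/10, 9/10 + 1/10*1/1) = [99/100, 1/1)
  emit 'b', narrow to [91/100, 99/100)
Step 3: interval [91/100, 99/100), width = 99/100 - 91/100 = 2/25
  'd': [91/100 + 2/25*0/1, 91/100 + 2/25*1/10) = [91/100, 459/500)
  'b': [91/100 + 2/25*1/10, 91/100 + 2/25*9/10) = [459/500, 491/500)
  'f': [91/100 + 2/25*9/10, 91/100 + 2/25*1/1) = [491/500, 99/100) <- contains code 493/500
  emit 'f', narrow to [491/500, 99/100)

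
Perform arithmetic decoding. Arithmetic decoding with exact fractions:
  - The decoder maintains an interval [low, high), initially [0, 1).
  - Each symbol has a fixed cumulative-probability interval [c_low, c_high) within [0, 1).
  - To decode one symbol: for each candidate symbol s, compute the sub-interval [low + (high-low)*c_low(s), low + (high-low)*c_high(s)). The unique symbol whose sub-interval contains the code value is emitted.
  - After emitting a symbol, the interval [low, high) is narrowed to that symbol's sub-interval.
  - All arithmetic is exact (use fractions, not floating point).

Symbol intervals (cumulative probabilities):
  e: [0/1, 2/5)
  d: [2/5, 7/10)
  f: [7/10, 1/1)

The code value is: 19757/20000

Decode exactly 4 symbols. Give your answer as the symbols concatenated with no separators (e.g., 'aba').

Step 1: interval [0/1, 1/1), width = 1/1 - 0/1 = 1/1
  'e': [0/1 + 1/1*0/1, 0/1 + 1/1*2/5) = [0/1, 2/5)
  'd': [0/1 + 1/1*2/5, 0/1 + 1/1*7/10) = [2/5, 7/10)
  'f': [0/1 + 1/1*7/10, 0/1 + 1/1*1/1) = [7/10, 1/1) <- contains code 19757/20000
  emit 'f', narrow to [7/10, 1/1)
Step 2: interval [7/10, 1/1), width = 1/1 - 7/10 = 3/10
  'e': [7/10 + 3/10*0/1, 7/10 + 3/10*2/5) = [7/10, 41/50)
  'd': [7/10 + 3/10*2/5, 7/10 + 3/10*7/10) = [41/50, 91/100)
  'f': [7/10 + 3/10*7/10, 7/10 + 3/10*1/1) = [91/100, 1/1) <- contains code 19757/20000
  emit 'f', narrow to [91/100, 1/1)
Step 3: interval [91/100, 1/1), width = 1/1 - 91/100 = 9/100
  'e': [91/100 + 9/100*0/1, 91/100 + 9/100*2/5) = [91/100, 473/500)
  'd': [91/100 + 9/100*2/5, 91/100 + 9/100*7/10) = [473/500, 973/1000)
  'f': [91/100 + 9/100*7/10, 91/100 + 9/100*1/1) = [973/1000, 1/1) <- contains code 19757/20000
  emit 'f', narrow to [973/1000, 1/1)
Step 4: interval [973/1000, 1/1), width = 1/1 - 973/1000 = 27/1000
  'e': [973/1000 + 27/1000*0/1, 973/1000 + 27/1000*2/5) = [973/1000, 4919/5000)
  'd': [973/1000 + 27/1000*2/5, 973/1000 + 27/1000*7/10) = [4919/5000, 9919/10000) <- contains code 19757/20000
  'f': [973/1000 + 27/1000*7/10, 973/1000 + 27/1000*1/1) = [9919/10000, 1/1)
  emit 'd', narrow to [4919/5000, 9919/10000)

Answer: fffd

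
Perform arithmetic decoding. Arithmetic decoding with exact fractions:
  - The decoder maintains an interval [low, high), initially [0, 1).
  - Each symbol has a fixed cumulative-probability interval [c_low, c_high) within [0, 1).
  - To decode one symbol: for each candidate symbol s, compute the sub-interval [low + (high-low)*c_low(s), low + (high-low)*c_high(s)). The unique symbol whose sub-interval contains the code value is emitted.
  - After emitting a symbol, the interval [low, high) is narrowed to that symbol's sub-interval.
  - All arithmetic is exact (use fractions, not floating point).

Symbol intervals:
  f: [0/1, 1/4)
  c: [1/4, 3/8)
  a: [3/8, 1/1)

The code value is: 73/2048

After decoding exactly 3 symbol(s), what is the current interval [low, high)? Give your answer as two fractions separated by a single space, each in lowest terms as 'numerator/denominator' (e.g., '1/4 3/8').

Answer: 3/128 1/16

Derivation:
Step 1: interval [0/1, 1/1), width = 1/1 - 0/1 = 1/1
  'f': [0/1 + 1/1*0/1, 0/1 + 1/1*1/4) = [0/1, 1/4) <- contains code 73/2048
  'c': [0/1 + 1/1*1/4, 0/1 + 1/1*3/8) = [1/4, 3/8)
  'a': [0/1 + 1/1*3/8, 0/1 + 1/1*1/1) = [3/8, 1/1)
  emit 'f', narrow to [0/1, 1/4)
Step 2: interval [0/1, 1/4), width = 1/4 - 0/1 = 1/4
  'f': [0/1 + 1/4*0/1, 0/1 + 1/4*1/4) = [0/1, 1/16) <- contains code 73/2048
  'c': [0/1 + 1/4*1/4, 0/1 + 1/4*3/8) = [1/16, 3/32)
  'a': [0/1 + 1/4*3/8, 0/1 + 1/4*1/1) = [3/32, 1/4)
  emit 'f', narrow to [0/1, 1/16)
Step 3: interval [0/1, 1/16), width = 1/16 - 0/1 = 1/16
  'f': [0/1 + 1/16*0/1, 0/1 + 1/16*1/4) = [0/1, 1/64)
  'c': [0/1 + 1/16*1/4, 0/1 + 1/16*3/8) = [1/64, 3/128)
  'a': [0/1 + 1/16*3/8, 0/1 + 1/16*1/1) = [3/128, 1/16) <- contains code 73/2048
  emit 'a', narrow to [3/128, 1/16)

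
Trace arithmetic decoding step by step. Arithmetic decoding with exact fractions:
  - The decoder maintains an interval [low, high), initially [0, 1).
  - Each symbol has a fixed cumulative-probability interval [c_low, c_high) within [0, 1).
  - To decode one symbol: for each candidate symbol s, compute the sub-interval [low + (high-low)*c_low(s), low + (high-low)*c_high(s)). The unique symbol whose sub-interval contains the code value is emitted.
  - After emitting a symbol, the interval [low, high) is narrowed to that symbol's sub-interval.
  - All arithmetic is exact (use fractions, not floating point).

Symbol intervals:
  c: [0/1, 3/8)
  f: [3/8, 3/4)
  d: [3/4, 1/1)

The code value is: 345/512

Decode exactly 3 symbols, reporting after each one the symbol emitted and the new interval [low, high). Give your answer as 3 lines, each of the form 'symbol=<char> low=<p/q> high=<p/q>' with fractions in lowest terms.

Answer: symbol=f low=3/8 high=3/4
symbol=d low=21/32 high=3/4
symbol=c low=21/32 high=177/256

Derivation:
Step 1: interval [0/1, 1/1), width = 1/1 - 0/1 = 1/1
  'c': [0/1 + 1/1*0/1, 0/1 + 1/1*3/8) = [0/1, 3/8)
  'f': [0/1 + 1/1*3/8, 0/1 + 1/1*3/4) = [3/8, 3/4) <- contains code 345/512
  'd': [0/1 + 1/1*3/4, 0/1 + 1/1*1/1) = [3/4, 1/1)
  emit 'f', narrow to [3/8, 3/4)
Step 2: interval [3/8, 3/4), width = 3/4 - 3/8 = 3/8
  'c': [3/8 + 3/8*0/1, 3/8 + 3/8*3/8) = [3/8, 33/64)
  'f': [3/8 + 3/8*3/8, 3/8 + 3/8*3/4) = [33/64, 21/32)
  'd': [3/8 + 3/8*3/4, 3/8 + 3/8*1/1) = [21/32, 3/4) <- contains code 345/512
  emit 'd', narrow to [21/32, 3/4)
Step 3: interval [21/32, 3/4), width = 3/4 - 21/32 = 3/32
  'c': [21/32 + 3/32*0/1, 21/32 + 3/32*3/8) = [21/32, 177/256) <- contains code 345/512
  'f': [21/32 + 3/32*3/8, 21/32 + 3/32*3/4) = [177/256, 93/128)
  'd': [21/32 + 3/32*3/4, 21/32 + 3/32*1/1) = [93/128, 3/4)
  emit 'c', narrow to [21/32, 177/256)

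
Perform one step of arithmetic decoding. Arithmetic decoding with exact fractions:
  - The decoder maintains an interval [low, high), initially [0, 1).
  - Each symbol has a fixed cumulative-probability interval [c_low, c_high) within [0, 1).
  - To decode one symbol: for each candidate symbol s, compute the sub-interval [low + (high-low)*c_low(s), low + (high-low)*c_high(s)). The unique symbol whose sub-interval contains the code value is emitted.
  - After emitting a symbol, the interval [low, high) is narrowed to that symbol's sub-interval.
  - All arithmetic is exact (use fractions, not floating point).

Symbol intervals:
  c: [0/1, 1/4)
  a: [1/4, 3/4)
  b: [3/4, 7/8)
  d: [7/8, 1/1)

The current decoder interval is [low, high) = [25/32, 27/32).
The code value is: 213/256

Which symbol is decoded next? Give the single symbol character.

Interval width = high − low = 27/32 − 25/32 = 1/16
Scaled code = (code − low) / width = (213/256 − 25/32) / 1/16 = 13/16
  c: [0/1, 1/4) 
  a: [1/4, 3/4) 
  b: [3/4, 7/8) ← scaled code falls here ✓
  d: [7/8, 1/1) 

Answer: b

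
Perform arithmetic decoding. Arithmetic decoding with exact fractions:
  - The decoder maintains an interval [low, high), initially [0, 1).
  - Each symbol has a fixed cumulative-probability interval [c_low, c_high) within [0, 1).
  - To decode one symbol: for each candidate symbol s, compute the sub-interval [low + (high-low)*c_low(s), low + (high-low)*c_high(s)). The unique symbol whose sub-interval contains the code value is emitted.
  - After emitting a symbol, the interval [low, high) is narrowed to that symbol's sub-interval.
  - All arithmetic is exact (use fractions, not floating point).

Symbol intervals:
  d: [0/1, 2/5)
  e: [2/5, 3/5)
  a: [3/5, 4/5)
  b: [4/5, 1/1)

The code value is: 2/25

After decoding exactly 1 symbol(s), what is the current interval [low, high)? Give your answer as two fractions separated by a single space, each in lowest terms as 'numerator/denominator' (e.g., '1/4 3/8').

Answer: 0/1 2/5

Derivation:
Step 1: interval [0/1, 1/1), width = 1/1 - 0/1 = 1/1
  'd': [0/1 + 1/1*0/1, 0/1 + 1/1*2/5) = [0/1, 2/5) <- contains code 2/25
  'e': [0/1 + 1/1*2/5, 0/1 + 1/1*3/5) = [2/5, 3/5)
  'a': [0/1 + 1/1*3/5, 0/1 + 1/1*4/5) = [3/5, 4/5)
  'b': [0/1 + 1/1*4/5, 0/1 + 1/1*1/1) = [4/5, 1/1)
  emit 'd', narrow to [0/1, 2/5)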